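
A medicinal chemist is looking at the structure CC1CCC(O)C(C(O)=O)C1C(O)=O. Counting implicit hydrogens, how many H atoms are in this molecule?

Walk through each heavy atom and fill implicit hydrogens from standard valence (C 4, N 3, O 2, S 2, halogen 1):
  atom 1: C, bond orders sum to 1 (valence 4) → 3 H
  atom 2: C, bond orders sum to 3 (valence 4) → 1 H
  atom 3: C, bond orders sum to 2 (valence 4) → 2 H
  atom 4: C, bond orders sum to 2 (valence 4) → 2 H
  atom 5: C, bond orders sum to 3 (valence 4) → 1 H
  atom 6: O, bond orders sum to 1 (valence 2) → 1 H
  atom 7: C, bond orders sum to 3 (valence 4) → 1 H
  atom 8: C, bond orders sum to 4 (valence 4) → 0 H
  atom 9: O, bond orders sum to 1 (valence 2) → 1 H
  atom 10: O, bond orders sum to 2 (valence 2) → 0 H
  atom 11: C, bond orders sum to 3 (valence 4) → 1 H
  atom 12: C, bond orders sum to 4 (valence 4) → 0 H
  atom 13: O, bond orders sum to 1 (valence 2) → 1 H
  atom 14: O, bond orders sum to 2 (valence 2) → 0 H
Total hydrogens: 14.

14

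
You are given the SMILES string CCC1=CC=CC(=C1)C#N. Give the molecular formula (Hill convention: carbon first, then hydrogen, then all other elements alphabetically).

Walk through each heavy atom and fill implicit hydrogens from standard valence (C 4, N 3, O 2, S 2, halogen 1):
  atom 1: C, bond orders sum to 1 (valence 4) → 3 H
  atom 2: C, bond orders sum to 2 (valence 4) → 2 H
  atom 3: C, bond orders sum to 4 (valence 4) → 0 H
  atom 4: C, bond orders sum to 3 (valence 4) → 1 H
  atom 5: C, bond orders sum to 3 (valence 4) → 1 H
  atom 6: C, bond orders sum to 3 (valence 4) → 1 H
  atom 7: C, bond orders sum to 4 (valence 4) → 0 H
  atom 8: C, bond orders sum to 3 (valence 4) → 1 H
  atom 9: C, bond orders sum to 4 (valence 4) → 0 H
  atom 10: N, bond orders sum to 3 (valence 3) → 0 H
Totals → C:9, H:9, N:1.

C9H9N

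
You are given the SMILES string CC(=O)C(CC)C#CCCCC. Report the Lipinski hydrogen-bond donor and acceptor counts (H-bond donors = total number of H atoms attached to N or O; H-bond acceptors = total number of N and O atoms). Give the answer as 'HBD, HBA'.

Donors: find every N or O and count the H atoms it carries.
  atom 3 (O): bond orders sum to 2 → 0 H
Lipinski HBD = 0.
Acceptors: N atoms = 0, O atoms = 1 → HBA = 1.

0, 1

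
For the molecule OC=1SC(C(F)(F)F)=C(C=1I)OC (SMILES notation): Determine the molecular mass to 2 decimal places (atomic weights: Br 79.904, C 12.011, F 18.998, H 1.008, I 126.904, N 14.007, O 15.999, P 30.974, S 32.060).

First, the molecular formula is C6H4F3IO2S (counting implicit H from valence).
  C: 6 × 12.011 = 72.066
  F: 3 × 18.998 = 56.994
  H: 4 × 1.008 = 4.032
  I: 1 × 126.904 = 126.904
  O: 2 × 15.999 = 31.998
  S: 1 × 32.060 = 32.060
Sum: 6×12.011 + 3×18.998 + 4×1.008 + 1×126.904 + 2×15.999 + 1×32.060 = 324.054 → 324.05 g/mol.

324.05 g/mol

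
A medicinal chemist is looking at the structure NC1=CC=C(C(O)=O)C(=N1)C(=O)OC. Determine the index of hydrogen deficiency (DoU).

6

Degree of unsaturation = (number of rings) + (number of π bonds).
Ring closures in the SMILES: 1.
π bonds: 5 double bonds (each 1 DoU) → 5 DoU from unsaturation.
Total DoU = 1 + 5 = 6.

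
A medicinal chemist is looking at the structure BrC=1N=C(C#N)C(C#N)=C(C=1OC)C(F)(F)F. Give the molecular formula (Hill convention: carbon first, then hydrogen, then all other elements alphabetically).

Walk through each heavy atom and fill implicit hydrogens from standard valence (C 4, N 3, O 2, S 2, halogen 1):
  atom 1: Br (halogen, monovalent) → 0 H
  atom 2: C, bond orders sum to 4 (valence 4) → 0 H
  atom 3: N, bond orders sum to 3 (valence 3) → 0 H
  atom 4: C, bond orders sum to 4 (valence 4) → 0 H
  atom 5: C, bond orders sum to 4 (valence 4) → 0 H
  atom 6: N, bond orders sum to 3 (valence 3) → 0 H
  atom 7: C, bond orders sum to 4 (valence 4) → 0 H
  atom 8: C, bond orders sum to 4 (valence 4) → 0 H
  atom 9: N, bond orders sum to 3 (valence 3) → 0 H
  atom 10: C, bond orders sum to 4 (valence 4) → 0 H
  atom 11: C, bond orders sum to 4 (valence 4) → 0 H
  atom 12: O, bond orders sum to 2 (valence 2) → 0 H
  atom 13: C, bond orders sum to 1 (valence 4) → 3 H
  atom 14: C, bond orders sum to 4 (valence 4) → 0 H
  atom 15: F (halogen, monovalent) → 0 H
  atom 16: F (halogen, monovalent) → 0 H
  atom 17: F (halogen, monovalent) → 0 H
Totals → C:9, H:3, Br:1, F:3, N:3, O:1.

C9H3BrF3N3O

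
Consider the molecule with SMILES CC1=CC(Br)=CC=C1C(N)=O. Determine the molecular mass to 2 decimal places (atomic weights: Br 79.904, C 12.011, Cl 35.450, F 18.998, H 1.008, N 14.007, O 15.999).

214.06 g/mol

First, the molecular formula is C8H8BrNO (counting implicit H from valence).
  Br: 1 × 79.904 = 79.904
  C: 8 × 12.011 = 96.088
  H: 8 × 1.008 = 8.064
  N: 1 × 14.007 = 14.007
  O: 1 × 15.999 = 15.999
Sum: 1×79.904 + 8×12.011 + 8×1.008 + 1×14.007 + 1×15.999 = 214.062 → 214.06 g/mol.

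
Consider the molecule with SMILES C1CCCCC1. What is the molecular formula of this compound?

Walk through each heavy atom and fill implicit hydrogens from standard valence (C 4, N 3, O 2, S 2, halogen 1):
  atom 1: C, bond orders sum to 2 (valence 4) → 2 H
  atom 2: C, bond orders sum to 2 (valence 4) → 2 H
  atom 3: C, bond orders sum to 2 (valence 4) → 2 H
  atom 4: C, bond orders sum to 2 (valence 4) → 2 H
  atom 5: C, bond orders sum to 2 (valence 4) → 2 H
  atom 6: C, bond orders sum to 2 (valence 4) → 2 H
Totals → C:6, H:12.

C6H12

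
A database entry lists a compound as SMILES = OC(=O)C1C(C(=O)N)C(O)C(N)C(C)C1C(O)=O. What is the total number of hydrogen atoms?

Walk through each heavy atom and fill implicit hydrogens from standard valence (C 4, N 3, O 2, S 2, halogen 1):
  atom 1: O, bond orders sum to 1 (valence 2) → 1 H
  atom 2: C, bond orders sum to 4 (valence 4) → 0 H
  atom 3: O, bond orders sum to 2 (valence 2) → 0 H
  atom 4: C, bond orders sum to 3 (valence 4) → 1 H
  atom 5: C, bond orders sum to 3 (valence 4) → 1 H
  atom 6: C, bond orders sum to 4 (valence 4) → 0 H
  atom 7: O, bond orders sum to 2 (valence 2) → 0 H
  atom 8: N, bond orders sum to 1 (valence 3) → 2 H
  atom 9: C, bond orders sum to 3 (valence 4) → 1 H
  atom 10: O, bond orders sum to 1 (valence 2) → 1 H
  atom 11: C, bond orders sum to 3 (valence 4) → 1 H
  atom 12: N, bond orders sum to 1 (valence 3) → 2 H
  atom 13: C, bond orders sum to 3 (valence 4) → 1 H
  atom 14: C, bond orders sum to 1 (valence 4) → 3 H
  atom 15: C, bond orders sum to 3 (valence 4) → 1 H
  atom 16: C, bond orders sum to 4 (valence 4) → 0 H
  atom 17: O, bond orders sum to 1 (valence 2) → 1 H
  atom 18: O, bond orders sum to 2 (valence 2) → 0 H
Total hydrogens: 16.

16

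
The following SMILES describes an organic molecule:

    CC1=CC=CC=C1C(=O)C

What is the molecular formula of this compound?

C9H10O

Walk through each heavy atom and fill implicit hydrogens from standard valence (C 4, N 3, O 2, S 2, halogen 1):
  atom 1: C, bond orders sum to 1 (valence 4) → 3 H
  atom 2: C, bond orders sum to 4 (valence 4) → 0 H
  atom 3: C, bond orders sum to 3 (valence 4) → 1 H
  atom 4: C, bond orders sum to 3 (valence 4) → 1 H
  atom 5: C, bond orders sum to 3 (valence 4) → 1 H
  atom 6: C, bond orders sum to 3 (valence 4) → 1 H
  atom 7: C, bond orders sum to 4 (valence 4) → 0 H
  atom 8: C, bond orders sum to 4 (valence 4) → 0 H
  atom 9: O, bond orders sum to 2 (valence 2) → 0 H
  atom 10: C, bond orders sum to 1 (valence 4) → 3 H
Totals → C:9, H:10, O:1.
In Hill order: C9H10O.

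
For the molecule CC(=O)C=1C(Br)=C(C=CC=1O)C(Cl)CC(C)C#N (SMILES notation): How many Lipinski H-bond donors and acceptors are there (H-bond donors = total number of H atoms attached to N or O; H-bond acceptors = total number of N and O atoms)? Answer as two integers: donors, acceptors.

Donors: find every N or O and count the H atoms it carries.
  atom 3 (O): bond orders sum to 2 → 0 H
  atom 11 (O): bond orders sum to 1 → 1 H
  atom 18 (N): bond orders sum to 3 → 0 H
Lipinski HBD = 1.
Acceptors: N atoms = 1, O atoms = 2 → HBA = 3.

1, 3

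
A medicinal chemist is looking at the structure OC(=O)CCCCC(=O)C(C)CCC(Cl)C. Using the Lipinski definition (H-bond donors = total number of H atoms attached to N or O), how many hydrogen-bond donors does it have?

1

Donors: find every N or O and count the H atoms it carries.
  atom 1 (O): bond orders sum to 1 → 1 H
  atom 3 (O): bond orders sum to 2 → 0 H
  atom 9 (O): bond orders sum to 2 → 0 H
Lipinski HBD = 1.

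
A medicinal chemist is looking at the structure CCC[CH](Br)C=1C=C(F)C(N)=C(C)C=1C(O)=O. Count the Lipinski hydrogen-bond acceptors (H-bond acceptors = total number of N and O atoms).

3

N atoms: 1; O atoms: 2.
Lipinski HBA = 1 + 2 = 3.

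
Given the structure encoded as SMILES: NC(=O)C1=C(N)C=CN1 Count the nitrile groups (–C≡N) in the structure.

Scan the SMILES for the nitrile motif — none present.
Groups that are present: 1 amide, 1 primary amine.

0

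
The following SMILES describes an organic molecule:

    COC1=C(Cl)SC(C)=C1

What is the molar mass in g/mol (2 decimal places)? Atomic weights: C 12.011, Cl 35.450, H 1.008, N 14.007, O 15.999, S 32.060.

First, the molecular formula is C6H7ClOS (counting implicit H from valence).
  C: 6 × 12.011 = 72.066
  Cl: 1 × 35.450 = 35.450
  H: 7 × 1.008 = 7.056
  O: 1 × 15.999 = 15.999
  S: 1 × 32.060 = 32.060
Sum: 6×12.011 + 1×35.450 + 7×1.008 + 1×15.999 + 1×32.060 = 162.631 → 162.63 g/mol.

162.63 g/mol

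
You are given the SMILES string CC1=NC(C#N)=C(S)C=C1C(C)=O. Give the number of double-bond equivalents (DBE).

Degree of unsaturation = (number of rings) + (number of π bonds).
Ring closures in the SMILES: 1.
π bonds: 4 double bonds (each 1 DoU), 1 triple bond (each 2 DoU) → 6 DoU from unsaturation.
Total DoU = 1 + 6 = 7.

7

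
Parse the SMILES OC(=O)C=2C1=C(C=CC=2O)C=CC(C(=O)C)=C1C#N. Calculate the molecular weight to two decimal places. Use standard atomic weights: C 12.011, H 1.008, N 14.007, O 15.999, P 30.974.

255.23 g/mol

First, the molecular formula is C14H9NO4 (counting implicit H from valence).
  C: 14 × 12.011 = 168.154
  H: 9 × 1.008 = 9.072
  N: 1 × 14.007 = 14.007
  O: 4 × 15.999 = 63.996
Sum: 14×12.011 + 9×1.008 + 1×14.007 + 4×15.999 = 255.229 → 255.23 g/mol.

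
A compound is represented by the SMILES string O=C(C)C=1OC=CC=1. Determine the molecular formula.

Walk through each heavy atom and fill implicit hydrogens from standard valence (C 4, N 3, O 2, S 2, halogen 1):
  atom 1: O, bond orders sum to 2 (valence 2) → 0 H
  atom 2: C, bond orders sum to 4 (valence 4) → 0 H
  atom 3: C, bond orders sum to 1 (valence 4) → 3 H
  atom 4: C, bond orders sum to 4 (valence 4) → 0 H
  atom 5: O, bond orders sum to 2 (valence 2) → 0 H
  atom 6: C, bond orders sum to 3 (valence 4) → 1 H
  atom 7: C, bond orders sum to 3 (valence 4) → 1 H
  atom 8: C, bond orders sum to 3 (valence 4) → 1 H
Totals → C:6, H:6, O:2.
In Hill order: C6H6O2.

C6H6O2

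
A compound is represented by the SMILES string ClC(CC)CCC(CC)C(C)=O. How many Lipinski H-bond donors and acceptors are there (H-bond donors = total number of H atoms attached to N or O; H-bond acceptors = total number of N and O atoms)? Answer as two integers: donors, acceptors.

Donors: find every N or O and count the H atoms it carries.
  atom 12 (O): bond orders sum to 2 → 0 H
Lipinski HBD = 0.
Acceptors: N atoms = 0, O atoms = 1 → HBA = 1.

0, 1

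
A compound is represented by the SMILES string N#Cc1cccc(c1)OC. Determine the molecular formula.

C8H7NO

Walk through each heavy atom and fill implicit hydrogens from standard valence (C 4, N 3, O 2, S 2, halogen 1); for lowercase aromatic atoms, an aromatic c carries 1 H when it has two neighbours and 0 H with three, and aromatic n carries 0 H:
  atom 1: N, bond orders sum to 3 (valence 3) → 0 H
  atom 2: C, bond orders sum to 4 (valence 4) → 0 H
  atom 3: aromatic c, 3 neighbours → 0 H
  atom 4: aromatic c, 2 neighbours → 1 H
  atom 5: aromatic c, 2 neighbours → 1 H
  atom 6: aromatic c, 2 neighbours → 1 H
  atom 7: aromatic c, 3 neighbours → 0 H
  atom 8: aromatic c, 2 neighbours → 1 H
  atom 9: O, bond orders sum to 2 (valence 2) → 0 H
  atom 10: C, bond orders sum to 1 (valence 4) → 3 H
Totals → C:8, H:7, N:1, O:1.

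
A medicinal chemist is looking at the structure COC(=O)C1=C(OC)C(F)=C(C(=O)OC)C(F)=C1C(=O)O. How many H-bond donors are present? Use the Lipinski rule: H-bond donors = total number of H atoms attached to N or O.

Donors: find every N or O and count the H atoms it carries.
  atom 2 (O): bond orders sum to 2 → 0 H
  atom 4 (O): bond orders sum to 2 → 0 H
  atom 7 (O): bond orders sum to 2 → 0 H
  atom 13 (O): bond orders sum to 2 → 0 H
  atom 14 (O): bond orders sum to 2 → 0 H
  atom 20 (O): bond orders sum to 2 → 0 H
  atom 21 (O): bond orders sum to 1 → 1 H
Lipinski HBD = 1.

1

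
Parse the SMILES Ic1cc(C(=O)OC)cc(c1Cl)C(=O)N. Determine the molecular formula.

Walk through each heavy atom and fill implicit hydrogens from standard valence (C 4, N 3, O 2, S 2, halogen 1); for lowercase aromatic atoms, an aromatic c carries 1 H when it has two neighbours and 0 H with three, and aromatic n carries 0 H:
  atom 1: I (halogen, monovalent) → 0 H
  atom 2: aromatic c, 3 neighbours → 0 H
  atom 3: aromatic c, 2 neighbours → 1 H
  atom 4: aromatic c, 3 neighbours → 0 H
  atom 5: C, bond orders sum to 4 (valence 4) → 0 H
  atom 6: O, bond orders sum to 2 (valence 2) → 0 H
  atom 7: O, bond orders sum to 2 (valence 2) → 0 H
  atom 8: C, bond orders sum to 1 (valence 4) → 3 H
  atom 9: aromatic c, 2 neighbours → 1 H
  atom 10: aromatic c, 3 neighbours → 0 H
  atom 11: aromatic c, 3 neighbours → 0 H
  atom 12: Cl (halogen, monovalent) → 0 H
  atom 13: C, bond orders sum to 4 (valence 4) → 0 H
  atom 14: O, bond orders sum to 2 (valence 2) → 0 H
  atom 15: N, bond orders sum to 1 (valence 3) → 2 H
Totals → C:9, H:7, Cl:1, I:1, N:1, O:3.

C9H7ClINO3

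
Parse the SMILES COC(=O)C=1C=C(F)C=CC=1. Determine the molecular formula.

C8H7FO2

Walk through each heavy atom and fill implicit hydrogens from standard valence (C 4, N 3, O 2, S 2, halogen 1):
  atom 1: C, bond orders sum to 1 (valence 4) → 3 H
  atom 2: O, bond orders sum to 2 (valence 2) → 0 H
  atom 3: C, bond orders sum to 4 (valence 4) → 0 H
  atom 4: O, bond orders sum to 2 (valence 2) → 0 H
  atom 5: C, bond orders sum to 4 (valence 4) → 0 H
  atom 6: C, bond orders sum to 3 (valence 4) → 1 H
  atom 7: C, bond orders sum to 4 (valence 4) → 0 H
  atom 8: F (halogen, monovalent) → 0 H
  atom 9: C, bond orders sum to 3 (valence 4) → 1 H
  atom 10: C, bond orders sum to 3 (valence 4) → 1 H
  atom 11: C, bond orders sum to 3 (valence 4) → 1 H
Totals → C:8, H:7, F:1, O:2.
In Hill order: C8H7FO2.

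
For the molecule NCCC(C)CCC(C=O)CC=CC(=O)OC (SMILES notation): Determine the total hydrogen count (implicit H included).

Walk through each heavy atom and fill implicit hydrogens from standard valence (C 4, N 3, O 2, S 2, halogen 1):
  atom 1: N, bond orders sum to 1 (valence 3) → 2 H
  atom 2: C, bond orders sum to 2 (valence 4) → 2 H
  atom 3: C, bond orders sum to 2 (valence 4) → 2 H
  atom 4: C, bond orders sum to 3 (valence 4) → 1 H
  atom 5: C, bond orders sum to 1 (valence 4) → 3 H
  atom 6: C, bond orders sum to 2 (valence 4) → 2 H
  atom 7: C, bond orders sum to 2 (valence 4) → 2 H
  atom 8: C, bond orders sum to 3 (valence 4) → 1 H
  atom 9: C, bond orders sum to 3 (valence 4) → 1 H
  atom 10: O, bond orders sum to 2 (valence 2) → 0 H
  atom 11: C, bond orders sum to 2 (valence 4) → 2 H
  atom 12: C, bond orders sum to 3 (valence 4) → 1 H
  atom 13: C, bond orders sum to 3 (valence 4) → 1 H
  atom 14: C, bond orders sum to 4 (valence 4) → 0 H
  atom 15: O, bond orders sum to 2 (valence 2) → 0 H
  atom 16: O, bond orders sum to 2 (valence 2) → 0 H
  atom 17: C, bond orders sum to 1 (valence 4) → 3 H
Total hydrogens: 23.

23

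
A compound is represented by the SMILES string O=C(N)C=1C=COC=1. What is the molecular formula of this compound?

C5H5NO2

Walk through each heavy atom and fill implicit hydrogens from standard valence (C 4, N 3, O 2, S 2, halogen 1):
  atom 1: O, bond orders sum to 2 (valence 2) → 0 H
  atom 2: C, bond orders sum to 4 (valence 4) → 0 H
  atom 3: N, bond orders sum to 1 (valence 3) → 2 H
  atom 4: C, bond orders sum to 4 (valence 4) → 0 H
  atom 5: C, bond orders sum to 3 (valence 4) → 1 H
  atom 6: C, bond orders sum to 3 (valence 4) → 1 H
  atom 7: O, bond orders sum to 2 (valence 2) → 0 H
  atom 8: C, bond orders sum to 3 (valence 4) → 1 H
Totals → C:5, H:5, N:1, O:2.
In Hill order: C5H5NO2.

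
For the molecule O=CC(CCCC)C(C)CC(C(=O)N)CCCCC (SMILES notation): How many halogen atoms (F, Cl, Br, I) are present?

Scan the SMILES for the halogen motif — none present.
Groups that are present: 1 aldehyde, 1 amide.

0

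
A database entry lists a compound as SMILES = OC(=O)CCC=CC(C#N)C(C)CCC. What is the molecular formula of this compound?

C12H19NO2

Walk through each heavy atom and fill implicit hydrogens from standard valence (C 4, N 3, O 2, S 2, halogen 1):
  atom 1: O, bond orders sum to 1 (valence 2) → 1 H
  atom 2: C, bond orders sum to 4 (valence 4) → 0 H
  atom 3: O, bond orders sum to 2 (valence 2) → 0 H
  atom 4: C, bond orders sum to 2 (valence 4) → 2 H
  atom 5: C, bond orders sum to 2 (valence 4) → 2 H
  atom 6: C, bond orders sum to 3 (valence 4) → 1 H
  atom 7: C, bond orders sum to 3 (valence 4) → 1 H
  atom 8: C, bond orders sum to 3 (valence 4) → 1 H
  atom 9: C, bond orders sum to 4 (valence 4) → 0 H
  atom 10: N, bond orders sum to 3 (valence 3) → 0 H
  atom 11: C, bond orders sum to 3 (valence 4) → 1 H
  atom 12: C, bond orders sum to 1 (valence 4) → 3 H
  atom 13: C, bond orders sum to 2 (valence 4) → 2 H
  atom 14: C, bond orders sum to 2 (valence 4) → 2 H
  atom 15: C, bond orders sum to 1 (valence 4) → 3 H
Totals → C:12, H:19, N:1, O:2.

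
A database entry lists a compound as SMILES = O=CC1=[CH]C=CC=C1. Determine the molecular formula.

C7H6O

Walk through each heavy atom and fill implicit hydrogens from standard valence (C 4, N 3, O 2, S 2, halogen 1):
  atom 1: O, bond orders sum to 2 (valence 2) → 0 H
  atom 2: C, bond orders sum to 3 (valence 4) → 1 H
  atom 3: C, bond orders sum to 4 (valence 4) → 0 H
  atom 4: C with explicit H count 1
  atom 5: C, bond orders sum to 3 (valence 4) → 1 H
  atom 6: C, bond orders sum to 3 (valence 4) → 1 H
  atom 7: C, bond orders sum to 3 (valence 4) → 1 H
  atom 8: C, bond orders sum to 3 (valence 4) → 1 H
Totals → C:7, H:6, O:1.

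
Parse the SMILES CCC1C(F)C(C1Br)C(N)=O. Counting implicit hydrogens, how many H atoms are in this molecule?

11

Walk through each heavy atom and fill implicit hydrogens from standard valence (C 4, N 3, O 2, S 2, halogen 1):
  atom 1: C, bond orders sum to 1 (valence 4) → 3 H
  atom 2: C, bond orders sum to 2 (valence 4) → 2 H
  atom 3: C, bond orders sum to 3 (valence 4) → 1 H
  atom 4: C, bond orders sum to 3 (valence 4) → 1 H
  atom 5: F (halogen, monovalent) → 0 H
  atom 6: C, bond orders sum to 3 (valence 4) → 1 H
  atom 7: C, bond orders sum to 3 (valence 4) → 1 H
  atom 8: Br (halogen, monovalent) → 0 H
  atom 9: C, bond orders sum to 4 (valence 4) → 0 H
  atom 10: N, bond orders sum to 1 (valence 3) → 2 H
  atom 11: O, bond orders sum to 2 (valence 2) → 0 H
Total hydrogens: 11.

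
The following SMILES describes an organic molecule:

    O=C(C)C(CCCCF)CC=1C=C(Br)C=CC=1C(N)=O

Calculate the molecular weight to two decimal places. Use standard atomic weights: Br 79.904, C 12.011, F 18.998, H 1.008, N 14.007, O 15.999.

344.22 g/mol

First, the molecular formula is C15H19BrFNO2 (counting implicit H from valence).
  Br: 1 × 79.904 = 79.904
  C: 15 × 12.011 = 180.165
  F: 1 × 18.998 = 18.998
  H: 19 × 1.008 = 19.152
  N: 1 × 14.007 = 14.007
  O: 2 × 15.999 = 31.998
Sum: 1×79.904 + 15×12.011 + 1×18.998 + 19×1.008 + 1×14.007 + 2×15.999 = 344.224 → 344.22 g/mol.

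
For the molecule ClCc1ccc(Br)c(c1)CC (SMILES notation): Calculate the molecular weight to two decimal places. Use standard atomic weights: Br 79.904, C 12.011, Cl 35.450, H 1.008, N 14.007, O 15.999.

233.53 g/mol

First, the molecular formula is C9H10BrCl (counting implicit H from valence).
  Br: 1 × 79.904 = 79.904
  C: 9 × 12.011 = 108.099
  Cl: 1 × 35.450 = 35.450
  H: 10 × 1.008 = 10.080
Sum: 1×79.904 + 9×12.011 + 1×35.450 + 10×1.008 = 233.533 → 233.53 g/mol.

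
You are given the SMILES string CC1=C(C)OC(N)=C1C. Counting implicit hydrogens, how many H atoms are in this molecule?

Walk through each heavy atom and fill implicit hydrogens from standard valence (C 4, N 3, O 2, S 2, halogen 1):
  atom 1: C, bond orders sum to 1 (valence 4) → 3 H
  atom 2: C, bond orders sum to 4 (valence 4) → 0 H
  atom 3: C, bond orders sum to 4 (valence 4) → 0 H
  atom 4: C, bond orders sum to 1 (valence 4) → 3 H
  atom 5: O, bond orders sum to 2 (valence 2) → 0 H
  atom 6: C, bond orders sum to 4 (valence 4) → 0 H
  atom 7: N, bond orders sum to 1 (valence 3) → 2 H
  atom 8: C, bond orders sum to 4 (valence 4) → 0 H
  atom 9: C, bond orders sum to 1 (valence 4) → 3 H
Total hydrogens: 11.

11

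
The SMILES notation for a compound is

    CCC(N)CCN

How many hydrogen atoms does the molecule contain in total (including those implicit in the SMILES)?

Walk through each heavy atom and fill implicit hydrogens from standard valence (C 4, N 3, O 2, S 2, halogen 1):
  atom 1: C, bond orders sum to 1 (valence 4) → 3 H
  atom 2: C, bond orders sum to 2 (valence 4) → 2 H
  atom 3: C, bond orders sum to 3 (valence 4) → 1 H
  atom 4: N, bond orders sum to 1 (valence 3) → 2 H
  atom 5: C, bond orders sum to 2 (valence 4) → 2 H
  atom 6: C, bond orders sum to 2 (valence 4) → 2 H
  atom 7: N, bond orders sum to 1 (valence 3) → 2 H
Total hydrogens: 14.

14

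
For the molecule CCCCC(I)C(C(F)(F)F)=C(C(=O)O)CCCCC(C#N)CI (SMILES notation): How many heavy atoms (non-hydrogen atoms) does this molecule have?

24

Every atom symbol written in the SMILES (organic subset) is one heavy atom; implicit H are not written.
Heavy atoms by element → C:16, F:3, I:2, N:1, O:2.
Total: 24.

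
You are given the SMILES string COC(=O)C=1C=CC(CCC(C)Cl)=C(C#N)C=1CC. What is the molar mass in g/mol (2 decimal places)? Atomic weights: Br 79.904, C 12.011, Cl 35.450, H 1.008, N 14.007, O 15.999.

279.76 g/mol

First, the molecular formula is C15H18ClNO2 (counting implicit H from valence).
  C: 15 × 12.011 = 180.165
  Cl: 1 × 35.450 = 35.450
  H: 18 × 1.008 = 18.144
  N: 1 × 14.007 = 14.007
  O: 2 × 15.999 = 31.998
Sum: 15×12.011 + 1×35.450 + 18×1.008 + 1×14.007 + 2×15.999 = 279.764 → 279.76 g/mol.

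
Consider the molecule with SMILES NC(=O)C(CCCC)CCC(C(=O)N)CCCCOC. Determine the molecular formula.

Walk through each heavy atom and fill implicit hydrogens from standard valence (C 4, N 3, O 2, S 2, halogen 1):
  atom 1: N, bond orders sum to 1 (valence 3) → 2 H
  atom 2: C, bond orders sum to 4 (valence 4) → 0 H
  atom 3: O, bond orders sum to 2 (valence 2) → 0 H
  atom 4: C, bond orders sum to 3 (valence 4) → 1 H
  atom 5: C, bond orders sum to 2 (valence 4) → 2 H
  atom 6: C, bond orders sum to 2 (valence 4) → 2 H
  atom 7: C, bond orders sum to 2 (valence 4) → 2 H
  atom 8: C, bond orders sum to 1 (valence 4) → 3 H
  atom 9: C, bond orders sum to 2 (valence 4) → 2 H
  atom 10: C, bond orders sum to 2 (valence 4) → 2 H
  atom 11: C, bond orders sum to 3 (valence 4) → 1 H
  atom 12: C, bond orders sum to 4 (valence 4) → 0 H
  atom 13: O, bond orders sum to 2 (valence 2) → 0 H
  atom 14: N, bond orders sum to 1 (valence 3) → 2 H
  atom 15: C, bond orders sum to 2 (valence 4) → 2 H
  atom 16: C, bond orders sum to 2 (valence 4) → 2 H
  atom 17: C, bond orders sum to 2 (valence 4) → 2 H
  atom 18: C, bond orders sum to 2 (valence 4) → 2 H
  atom 19: O, bond orders sum to 2 (valence 2) → 0 H
  atom 20: C, bond orders sum to 1 (valence 4) → 3 H
Totals → C:15, H:30, N:2, O:3.
In Hill order: C15H30N2O3.

C15H30N2O3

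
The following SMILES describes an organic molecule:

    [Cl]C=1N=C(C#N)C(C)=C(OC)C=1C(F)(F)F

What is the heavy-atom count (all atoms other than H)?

Every atom symbol written in the SMILES (organic subset) is one heavy atom; implicit H are not written.
Heavy atoms by element → C:9, Cl:1, F:3, N:2, O:1.
Total: 16.

16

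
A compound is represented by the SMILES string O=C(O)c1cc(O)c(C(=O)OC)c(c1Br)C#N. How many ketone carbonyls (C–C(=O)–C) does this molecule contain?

0

Scan the SMILES for the ketone motif — none present.
Groups that are present: 1 carboxylic acid, 1 ester, 1 hydroxyl, 1 nitrile.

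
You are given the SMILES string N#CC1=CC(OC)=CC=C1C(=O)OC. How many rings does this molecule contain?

1

In SMILES, each pair of matching ring-closure digits denotes one ring-closing bond; the number of such bonds equals the number of independent rings.
Ring-closure bonds here: 1.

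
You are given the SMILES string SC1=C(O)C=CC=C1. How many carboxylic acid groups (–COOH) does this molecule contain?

0

Scan the SMILES for the carboxylic acid motif — none present.
Groups that are present: 1 hydroxyl, 1 thiol.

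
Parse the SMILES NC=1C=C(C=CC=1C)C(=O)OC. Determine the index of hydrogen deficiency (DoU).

Degree of unsaturation = (number of rings) + (number of π bonds).
Ring closures in the SMILES: 1.
π bonds: 4 double bonds (each 1 DoU) → 4 DoU from unsaturation.
Total DoU = 1 + 4 = 5.

5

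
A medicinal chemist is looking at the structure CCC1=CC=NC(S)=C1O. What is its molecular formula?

Walk through each heavy atom and fill implicit hydrogens from standard valence (C 4, N 3, O 2, S 2, halogen 1):
  atom 1: C, bond orders sum to 1 (valence 4) → 3 H
  atom 2: C, bond orders sum to 2 (valence 4) → 2 H
  atom 3: C, bond orders sum to 4 (valence 4) → 0 H
  atom 4: C, bond orders sum to 3 (valence 4) → 1 H
  atom 5: C, bond orders sum to 3 (valence 4) → 1 H
  atom 6: N, bond orders sum to 3 (valence 3) → 0 H
  atom 7: C, bond orders sum to 4 (valence 4) → 0 H
  atom 8: S, bond orders sum to 1 (valence 2) → 1 H
  atom 9: C, bond orders sum to 4 (valence 4) → 0 H
  atom 10: O, bond orders sum to 1 (valence 2) → 1 H
Totals → C:7, H:9, N:1, O:1, S:1.

C7H9NOS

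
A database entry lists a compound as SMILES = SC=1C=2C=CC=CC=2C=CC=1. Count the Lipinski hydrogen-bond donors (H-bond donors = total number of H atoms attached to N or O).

Donors: find every N or O and count the H atoms it carries.
  (no N or O atoms present)
Lipinski HBD = 0.

0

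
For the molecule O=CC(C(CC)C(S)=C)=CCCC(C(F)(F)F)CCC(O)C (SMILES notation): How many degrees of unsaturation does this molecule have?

3

Molecular formula: C16H25F3O2S.
DoU = (2C + 2 + N − H − X) / 2, where X is the halogen count and O/S are ignored.
    = (2·16 + 2 + 0 − 25 − 3) / 2 = 6 / 2 = 3.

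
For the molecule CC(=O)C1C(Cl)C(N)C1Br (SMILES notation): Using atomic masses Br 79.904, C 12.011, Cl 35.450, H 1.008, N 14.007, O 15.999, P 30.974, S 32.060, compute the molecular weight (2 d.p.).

226.50 g/mol

First, the molecular formula is C6H9BrClNO (counting implicit H from valence).
  Br: 1 × 79.904 = 79.904
  C: 6 × 12.011 = 72.066
  Cl: 1 × 35.450 = 35.450
  H: 9 × 1.008 = 9.072
  N: 1 × 14.007 = 14.007
  O: 1 × 15.999 = 15.999
Sum: 1×79.904 + 6×12.011 + 1×35.450 + 9×1.008 + 1×14.007 + 1×15.999 = 226.498 → 226.50 g/mol.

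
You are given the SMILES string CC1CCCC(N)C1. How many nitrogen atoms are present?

1

Scan the SMILES for N atoms (remember two-letter symbols like Cl and Br are single atoms).
Nitrogen count: 1.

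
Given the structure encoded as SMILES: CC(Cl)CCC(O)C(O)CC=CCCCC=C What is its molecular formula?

C14H25ClO2

Walk through each heavy atom and fill implicit hydrogens from standard valence (C 4, N 3, O 2, S 2, halogen 1):
  atom 1: C, bond orders sum to 1 (valence 4) → 3 H
  atom 2: C, bond orders sum to 3 (valence 4) → 1 H
  atom 3: Cl (halogen, monovalent) → 0 H
  atom 4: C, bond orders sum to 2 (valence 4) → 2 H
  atom 5: C, bond orders sum to 2 (valence 4) → 2 H
  atom 6: C, bond orders sum to 3 (valence 4) → 1 H
  atom 7: O, bond orders sum to 1 (valence 2) → 1 H
  atom 8: C, bond orders sum to 3 (valence 4) → 1 H
  atom 9: O, bond orders sum to 1 (valence 2) → 1 H
  atom 10: C, bond orders sum to 2 (valence 4) → 2 H
  atom 11: C, bond orders sum to 3 (valence 4) → 1 H
  atom 12: C, bond orders sum to 3 (valence 4) → 1 H
  atom 13: C, bond orders sum to 2 (valence 4) → 2 H
  atom 14: C, bond orders sum to 2 (valence 4) → 2 H
  atom 15: C, bond orders sum to 2 (valence 4) → 2 H
  atom 16: C, bond orders sum to 3 (valence 4) → 1 H
  atom 17: C, bond orders sum to 2 (valence 4) → 2 H
Totals → C:14, H:25, Cl:1, O:2.
In Hill order: C14H25ClO2.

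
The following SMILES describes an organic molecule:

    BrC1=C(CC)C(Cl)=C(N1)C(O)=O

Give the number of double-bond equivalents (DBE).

Molecular formula: C7H7BrClNO2.
DoU = (2C + 2 + N − H − X) / 2, where X is the halogen count and O/S are ignored.
    = (2·7 + 2 + 1 − 7 − 2) / 2 = 8 / 2 = 4.

4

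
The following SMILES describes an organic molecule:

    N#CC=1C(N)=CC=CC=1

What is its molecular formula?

C7H6N2

Walk through each heavy atom and fill implicit hydrogens from standard valence (C 4, N 3, O 2, S 2, halogen 1):
  atom 1: N, bond orders sum to 3 (valence 3) → 0 H
  atom 2: C, bond orders sum to 4 (valence 4) → 0 H
  atom 3: C, bond orders sum to 4 (valence 4) → 0 H
  atom 4: C, bond orders sum to 4 (valence 4) → 0 H
  atom 5: N, bond orders sum to 1 (valence 3) → 2 H
  atom 6: C, bond orders sum to 3 (valence 4) → 1 H
  atom 7: C, bond orders sum to 3 (valence 4) → 1 H
  atom 8: C, bond orders sum to 3 (valence 4) → 1 H
  atom 9: C, bond orders sum to 3 (valence 4) → 1 H
Totals → C:7, H:6, N:2.
In Hill order: C7H6N2.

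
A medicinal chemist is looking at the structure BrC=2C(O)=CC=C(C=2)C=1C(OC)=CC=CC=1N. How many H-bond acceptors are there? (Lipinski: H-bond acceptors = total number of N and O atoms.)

3

N atoms: 1; O atoms: 2.
Lipinski HBA = 1 + 2 = 3.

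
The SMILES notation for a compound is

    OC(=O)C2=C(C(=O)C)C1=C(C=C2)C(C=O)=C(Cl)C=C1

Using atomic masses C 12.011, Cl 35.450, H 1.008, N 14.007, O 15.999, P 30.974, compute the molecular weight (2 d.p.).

First, the molecular formula is C14H9ClO4 (counting implicit H from valence).
  C: 14 × 12.011 = 168.154
  Cl: 1 × 35.450 = 35.450
  H: 9 × 1.008 = 9.072
  O: 4 × 15.999 = 63.996
Sum: 14×12.011 + 1×35.450 + 9×1.008 + 4×15.999 = 276.672 → 276.67 g/mol.

276.67 g/mol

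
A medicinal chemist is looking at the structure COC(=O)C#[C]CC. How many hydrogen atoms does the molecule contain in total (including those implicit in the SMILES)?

Walk through each heavy atom and fill implicit hydrogens from standard valence (C 4, N 3, O 2, S 2, halogen 1):
  atom 1: C, bond orders sum to 1 (valence 4) → 3 H
  atom 2: O, bond orders sum to 2 (valence 2) → 0 H
  atom 3: C, bond orders sum to 4 (valence 4) → 0 H
  atom 4: O, bond orders sum to 2 (valence 2) → 0 H
  atom 5: C, bond orders sum to 4 (valence 4) → 0 H
  atom 6: C with explicit H count 0
  atom 7: C, bond orders sum to 2 (valence 4) → 2 H
  atom 8: C, bond orders sum to 1 (valence 4) → 3 H
Total hydrogens: 8.

8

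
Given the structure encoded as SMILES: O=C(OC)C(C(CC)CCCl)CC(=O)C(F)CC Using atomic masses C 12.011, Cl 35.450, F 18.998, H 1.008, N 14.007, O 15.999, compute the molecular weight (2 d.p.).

280.76 g/mol

First, the molecular formula is C13H22ClFO3 (counting implicit H from valence).
  C: 13 × 12.011 = 156.143
  Cl: 1 × 35.450 = 35.450
  F: 1 × 18.998 = 18.998
  H: 22 × 1.008 = 22.176
  O: 3 × 15.999 = 47.997
Sum: 13×12.011 + 1×35.450 + 1×18.998 + 22×1.008 + 3×15.999 = 280.764 → 280.76 g/mol.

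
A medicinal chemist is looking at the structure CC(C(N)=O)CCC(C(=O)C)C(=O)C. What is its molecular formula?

C10H17NO3

Walk through each heavy atom and fill implicit hydrogens from standard valence (C 4, N 3, O 2, S 2, halogen 1):
  atom 1: C, bond orders sum to 1 (valence 4) → 3 H
  atom 2: C, bond orders sum to 3 (valence 4) → 1 H
  atom 3: C, bond orders sum to 4 (valence 4) → 0 H
  atom 4: N, bond orders sum to 1 (valence 3) → 2 H
  atom 5: O, bond orders sum to 2 (valence 2) → 0 H
  atom 6: C, bond orders sum to 2 (valence 4) → 2 H
  atom 7: C, bond orders sum to 2 (valence 4) → 2 H
  atom 8: C, bond orders sum to 3 (valence 4) → 1 H
  atom 9: C, bond orders sum to 4 (valence 4) → 0 H
  atom 10: O, bond orders sum to 2 (valence 2) → 0 H
  atom 11: C, bond orders sum to 1 (valence 4) → 3 H
  atom 12: C, bond orders sum to 4 (valence 4) → 0 H
  atom 13: O, bond orders sum to 2 (valence 2) → 0 H
  atom 14: C, bond orders sum to 1 (valence 4) → 3 H
Totals → C:10, H:17, N:1, O:3.
In Hill order: C10H17NO3.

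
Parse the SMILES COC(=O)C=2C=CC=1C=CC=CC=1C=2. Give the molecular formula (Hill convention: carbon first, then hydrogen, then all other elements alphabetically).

Walk through each heavy atom and fill implicit hydrogens from standard valence (C 4, N 3, O 2, S 2, halogen 1):
  atom 1: C, bond orders sum to 1 (valence 4) → 3 H
  atom 2: O, bond orders sum to 2 (valence 2) → 0 H
  atom 3: C, bond orders sum to 4 (valence 4) → 0 H
  atom 4: O, bond orders sum to 2 (valence 2) → 0 H
  atom 5: C, bond orders sum to 4 (valence 4) → 0 H
  atom 6: C, bond orders sum to 3 (valence 4) → 1 H
  atom 7: C, bond orders sum to 3 (valence 4) → 1 H
  atom 8: C, bond orders sum to 4 (valence 4) → 0 H
  atom 9: C, bond orders sum to 3 (valence 4) → 1 H
  atom 10: C, bond orders sum to 3 (valence 4) → 1 H
  atom 11: C, bond orders sum to 3 (valence 4) → 1 H
  atom 12: C, bond orders sum to 3 (valence 4) → 1 H
  atom 13: C, bond orders sum to 4 (valence 4) → 0 H
  atom 14: C, bond orders sum to 3 (valence 4) → 1 H
Totals → C:12, H:10, O:2.

C12H10O2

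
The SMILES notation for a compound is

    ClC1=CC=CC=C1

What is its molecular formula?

Walk through each heavy atom and fill implicit hydrogens from standard valence (C 4, N 3, O 2, S 2, halogen 1):
  atom 1: Cl (halogen, monovalent) → 0 H
  atom 2: C, bond orders sum to 4 (valence 4) → 0 H
  atom 3: C, bond orders sum to 3 (valence 4) → 1 H
  atom 4: C, bond orders sum to 3 (valence 4) → 1 H
  atom 5: C, bond orders sum to 3 (valence 4) → 1 H
  atom 6: C, bond orders sum to 3 (valence 4) → 1 H
  atom 7: C, bond orders sum to 3 (valence 4) → 1 H
Totals → C:6, H:5, Cl:1.

C6H5Cl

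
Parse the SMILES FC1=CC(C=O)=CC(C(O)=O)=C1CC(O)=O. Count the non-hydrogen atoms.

Every atom symbol written in the SMILES (organic subset) is one heavy atom; implicit H are not written.
Heavy atoms by element → C:10, F:1, O:5.
Total: 16.

16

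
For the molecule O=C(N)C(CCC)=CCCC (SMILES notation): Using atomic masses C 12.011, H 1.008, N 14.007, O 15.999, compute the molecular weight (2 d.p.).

155.24 g/mol

First, the molecular formula is C9H17NO (counting implicit H from valence).
  C: 9 × 12.011 = 108.099
  H: 17 × 1.008 = 17.136
  N: 1 × 14.007 = 14.007
  O: 1 × 15.999 = 15.999
Sum: 9×12.011 + 17×1.008 + 1×14.007 + 1×15.999 = 155.241 → 155.24 g/mol.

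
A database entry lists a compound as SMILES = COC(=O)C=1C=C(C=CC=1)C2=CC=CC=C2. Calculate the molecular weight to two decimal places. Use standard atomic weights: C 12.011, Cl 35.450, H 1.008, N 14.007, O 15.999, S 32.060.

First, the molecular formula is C14H12O2 (counting implicit H from valence).
  C: 14 × 12.011 = 168.154
  H: 12 × 1.008 = 12.096
  O: 2 × 15.999 = 31.998
Sum: 14×12.011 + 12×1.008 + 2×15.999 = 212.248 → 212.25 g/mol.

212.25 g/mol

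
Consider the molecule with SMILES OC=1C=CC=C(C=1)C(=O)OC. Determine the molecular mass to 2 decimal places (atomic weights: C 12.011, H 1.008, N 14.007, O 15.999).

First, the molecular formula is C8H8O3 (counting implicit H from valence).
  C: 8 × 12.011 = 96.088
  H: 8 × 1.008 = 8.064
  O: 3 × 15.999 = 47.997
Sum: 8×12.011 + 8×1.008 + 3×15.999 = 152.149 → 152.15 g/mol.

152.15 g/mol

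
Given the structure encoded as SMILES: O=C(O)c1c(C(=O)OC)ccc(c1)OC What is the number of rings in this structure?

In SMILES, each pair of matching ring-closure digits denotes one ring-closing bond; the number of such bonds equals the number of independent rings.
Ring-closure bonds here: 1.

1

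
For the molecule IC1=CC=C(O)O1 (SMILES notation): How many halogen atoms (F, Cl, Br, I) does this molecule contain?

1

Halogen atoms appear at heavy-atom position 1 (1×I).
Other groups present: 1 hydroxyl.
Halogen count: 1.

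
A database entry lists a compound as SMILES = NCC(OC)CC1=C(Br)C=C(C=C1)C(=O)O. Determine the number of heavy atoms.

Every atom symbol written in the SMILES (organic subset) is one heavy atom; implicit H are not written.
Heavy atoms by element → Br:1, C:11, N:1, O:3.
Total: 16.

16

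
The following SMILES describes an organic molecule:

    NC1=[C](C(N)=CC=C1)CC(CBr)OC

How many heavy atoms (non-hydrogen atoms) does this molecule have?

Every atom symbol written in the SMILES (organic subset) is one heavy atom; implicit H are not written.
Heavy atoms by element → Br:1, C:10, N:2, O:1.
Total: 14.

14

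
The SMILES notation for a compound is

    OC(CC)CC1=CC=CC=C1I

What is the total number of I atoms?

1

Scan the SMILES for I atoms (remember two-letter symbols like Cl and Br are single atoms).
Iodine count: 1.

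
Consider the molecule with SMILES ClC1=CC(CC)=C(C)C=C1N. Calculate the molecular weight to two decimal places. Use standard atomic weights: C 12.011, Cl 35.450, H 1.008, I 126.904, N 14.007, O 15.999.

First, the molecular formula is C9H12ClN (counting implicit H from valence).
  C: 9 × 12.011 = 108.099
  Cl: 1 × 35.450 = 35.450
  H: 12 × 1.008 = 12.096
  N: 1 × 14.007 = 14.007
Sum: 9×12.011 + 1×35.450 + 12×1.008 + 1×14.007 = 169.652 → 169.65 g/mol.

169.65 g/mol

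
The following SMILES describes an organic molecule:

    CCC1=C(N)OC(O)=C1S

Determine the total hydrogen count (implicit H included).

Walk through each heavy atom and fill implicit hydrogens from standard valence (C 4, N 3, O 2, S 2, halogen 1):
  atom 1: C, bond orders sum to 1 (valence 4) → 3 H
  atom 2: C, bond orders sum to 2 (valence 4) → 2 H
  atom 3: C, bond orders sum to 4 (valence 4) → 0 H
  atom 4: C, bond orders sum to 4 (valence 4) → 0 H
  atom 5: N, bond orders sum to 1 (valence 3) → 2 H
  atom 6: O, bond orders sum to 2 (valence 2) → 0 H
  atom 7: C, bond orders sum to 4 (valence 4) → 0 H
  atom 8: O, bond orders sum to 1 (valence 2) → 1 H
  atom 9: C, bond orders sum to 4 (valence 4) → 0 H
  atom 10: S, bond orders sum to 1 (valence 2) → 1 H
Total hydrogens: 9.

9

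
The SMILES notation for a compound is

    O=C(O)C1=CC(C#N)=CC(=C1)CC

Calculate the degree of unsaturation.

7

Molecular formula: C10H9NO2.
DoU = (2C + 2 + N − H − X) / 2, where X is the halogen count and O/S are ignored.
    = (2·10 + 2 + 1 − 9 − 0) / 2 = 14 / 2 = 7.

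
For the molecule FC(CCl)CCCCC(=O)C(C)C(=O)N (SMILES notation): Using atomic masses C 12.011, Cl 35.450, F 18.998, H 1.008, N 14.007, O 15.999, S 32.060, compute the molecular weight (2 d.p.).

237.70 g/mol

First, the molecular formula is C10H17ClFNO2 (counting implicit H from valence).
  C: 10 × 12.011 = 120.110
  Cl: 1 × 35.450 = 35.450
  F: 1 × 18.998 = 18.998
  H: 17 × 1.008 = 17.136
  N: 1 × 14.007 = 14.007
  O: 2 × 15.999 = 31.998
Sum: 10×12.011 + 1×35.450 + 1×18.998 + 17×1.008 + 1×14.007 + 2×15.999 = 237.699 → 237.70 g/mol.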